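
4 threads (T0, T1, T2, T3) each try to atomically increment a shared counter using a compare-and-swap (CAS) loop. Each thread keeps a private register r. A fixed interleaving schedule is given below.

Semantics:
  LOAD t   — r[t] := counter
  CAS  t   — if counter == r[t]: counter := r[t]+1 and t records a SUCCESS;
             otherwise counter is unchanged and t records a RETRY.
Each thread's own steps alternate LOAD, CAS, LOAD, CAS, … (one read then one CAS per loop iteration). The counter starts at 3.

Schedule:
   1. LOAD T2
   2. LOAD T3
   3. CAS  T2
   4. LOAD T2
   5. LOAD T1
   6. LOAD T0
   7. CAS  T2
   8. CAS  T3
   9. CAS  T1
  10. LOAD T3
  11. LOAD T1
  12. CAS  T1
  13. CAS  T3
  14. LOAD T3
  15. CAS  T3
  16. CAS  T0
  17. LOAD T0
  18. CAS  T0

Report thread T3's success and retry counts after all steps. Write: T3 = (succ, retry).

1. LOAD T2 → mem=3 r[T2]=3 [LOAD]
2. LOAD T3 → mem=3 r[T3]=3 [LOAD]
3. CAS T2 → mem=4 r[T2]=3 [OK]
4. LOAD T2 → mem=4 r[T2]=4 [LOAD]
5. LOAD T1 → mem=4 r[T1]=4 [LOAD]
6. LOAD T0 → mem=4 r[T0]=4 [LOAD]
7. CAS T2 → mem=5 r[T2]=4 [OK]
8. CAS T3 → mem=5 r[T3]=3 [RETRY]
9. CAS T1 → mem=5 r[T1]=4 [RETRY]
10. LOAD T3 → mem=5 r[T3]=5 [LOAD]
11. LOAD T1 → mem=5 r[T1]=5 [LOAD]
12. CAS T1 → mem=6 r[T1]=5 [OK]
13. CAS T3 → mem=6 r[T3]=5 [RETRY]
14. LOAD T3 → mem=6 r[T3]=6 [LOAD]
15. CAS T3 → mem=7 r[T3]=6 [OK]
16. CAS T0 → mem=7 r[T0]=4 [RETRY]
17. LOAD T0 → mem=7 r[T0]=7 [LOAD]
18. CAS T0 → mem=8 r[T0]=7 [OK]

T3 = (1, 2)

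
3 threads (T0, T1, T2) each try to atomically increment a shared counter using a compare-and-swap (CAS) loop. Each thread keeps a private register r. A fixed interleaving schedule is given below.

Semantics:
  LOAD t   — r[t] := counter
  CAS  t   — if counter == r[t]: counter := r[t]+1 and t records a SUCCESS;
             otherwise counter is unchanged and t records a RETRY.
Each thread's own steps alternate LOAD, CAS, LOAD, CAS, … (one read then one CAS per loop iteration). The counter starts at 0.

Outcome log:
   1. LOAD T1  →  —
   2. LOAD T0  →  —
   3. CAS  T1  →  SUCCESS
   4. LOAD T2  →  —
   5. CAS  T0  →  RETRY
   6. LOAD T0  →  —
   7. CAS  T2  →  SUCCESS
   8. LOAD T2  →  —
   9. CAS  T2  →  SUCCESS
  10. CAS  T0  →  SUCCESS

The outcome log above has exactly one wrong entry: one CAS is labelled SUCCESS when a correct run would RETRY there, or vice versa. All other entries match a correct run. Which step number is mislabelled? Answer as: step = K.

Correct run:
1. LOAD T1 → mem=0 r[T1]=0 [LOAD]
2. LOAD T0 → mem=0 r[T0]=0 [LOAD]
3. CAS T1 → mem=1 r[T1]=0 [OK]
4. LOAD T2 → mem=1 r[T2]=1 [LOAD]
5. CAS T0 → mem=1 r[T0]=0 [RETRY]
6. LOAD T0 → mem=1 r[T0]=1 [LOAD]
7. CAS T2 → mem=2 r[T2]=1 [OK]
8. LOAD T2 → mem=2 r[T2]=2 [LOAD]
9. CAS T2 → mem=3 r[T2]=2 [OK]
10. CAS T0 → mem=3 r[T0]=1 [RETRY]
Mismatch at 10.

step = 10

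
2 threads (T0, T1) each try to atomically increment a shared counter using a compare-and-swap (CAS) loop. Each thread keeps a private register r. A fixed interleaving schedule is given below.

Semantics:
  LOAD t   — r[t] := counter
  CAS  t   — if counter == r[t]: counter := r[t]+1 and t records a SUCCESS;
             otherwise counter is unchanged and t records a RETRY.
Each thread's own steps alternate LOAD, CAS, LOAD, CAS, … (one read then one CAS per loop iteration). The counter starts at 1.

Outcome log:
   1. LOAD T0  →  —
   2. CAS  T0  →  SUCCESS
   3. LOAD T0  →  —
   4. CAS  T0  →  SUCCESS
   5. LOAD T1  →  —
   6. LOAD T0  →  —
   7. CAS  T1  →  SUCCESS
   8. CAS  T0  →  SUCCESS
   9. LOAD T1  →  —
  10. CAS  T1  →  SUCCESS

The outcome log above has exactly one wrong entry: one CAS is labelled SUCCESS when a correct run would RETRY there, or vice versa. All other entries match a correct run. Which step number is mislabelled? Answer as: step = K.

Correct run:
1. LOAD T0 → mem=1 r[T0]=1 [LOAD]
2. CAS T0 → mem=2 r[T0]=1 [OK]
3. LOAD T0 → mem=2 r[T0]=2 [LOAD]
4. CAS T0 → mem=3 r[T0]=2 [OK]
5. LOAD T1 → mem=3 r[T1]=3 [LOAD]
6. LOAD T0 → mem=3 r[T0]=3 [LOAD]
7. CAS T1 → mem=4 r[T1]=3 [OK]
8. CAS T0 → mem=4 r[T0]=3 [RETRY]
9. LOAD T1 → mem=4 r[T1]=4 [LOAD]
10. CAS T1 → mem=5 r[T1]=4 [OK]
Mismatch at 8.

step = 8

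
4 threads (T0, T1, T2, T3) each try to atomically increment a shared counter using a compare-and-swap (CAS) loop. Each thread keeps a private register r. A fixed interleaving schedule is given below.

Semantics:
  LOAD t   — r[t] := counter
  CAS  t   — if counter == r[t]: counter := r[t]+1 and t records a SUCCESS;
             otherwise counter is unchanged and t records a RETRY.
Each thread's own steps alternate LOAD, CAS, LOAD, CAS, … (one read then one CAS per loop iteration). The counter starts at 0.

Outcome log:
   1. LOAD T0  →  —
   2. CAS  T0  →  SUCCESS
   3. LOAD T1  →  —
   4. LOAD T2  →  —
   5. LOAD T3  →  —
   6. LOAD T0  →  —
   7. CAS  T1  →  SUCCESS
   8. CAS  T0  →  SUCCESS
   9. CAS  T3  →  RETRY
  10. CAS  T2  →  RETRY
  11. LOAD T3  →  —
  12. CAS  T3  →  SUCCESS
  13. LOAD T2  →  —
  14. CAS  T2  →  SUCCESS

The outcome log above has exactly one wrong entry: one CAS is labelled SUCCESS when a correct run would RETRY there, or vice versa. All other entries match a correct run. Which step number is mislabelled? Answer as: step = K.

step = 8

Re-executing:
#1 T0 reads 0
#2 T0 CAS(0→1) writes; counter now 1
#3 T1 reads 1
#4 T2 reads 1
#5 T3 reads 1
#6 T0 reads 1
#7 T1 CAS(1→2) writes; counter now 2
#8 T0 CAS(1→2) fails; counter now 2
#9 T3 CAS(1→2) fails; counter now 2
#10 T2 CAS(1→2) fails; counter now 2
#11 T3 reads 2
#12 T3 CAS(2→3) writes; counter now 3
#13 T2 reads 3
#14 T2 CAS(3→4) writes; counter now 4
Mismatch at 8.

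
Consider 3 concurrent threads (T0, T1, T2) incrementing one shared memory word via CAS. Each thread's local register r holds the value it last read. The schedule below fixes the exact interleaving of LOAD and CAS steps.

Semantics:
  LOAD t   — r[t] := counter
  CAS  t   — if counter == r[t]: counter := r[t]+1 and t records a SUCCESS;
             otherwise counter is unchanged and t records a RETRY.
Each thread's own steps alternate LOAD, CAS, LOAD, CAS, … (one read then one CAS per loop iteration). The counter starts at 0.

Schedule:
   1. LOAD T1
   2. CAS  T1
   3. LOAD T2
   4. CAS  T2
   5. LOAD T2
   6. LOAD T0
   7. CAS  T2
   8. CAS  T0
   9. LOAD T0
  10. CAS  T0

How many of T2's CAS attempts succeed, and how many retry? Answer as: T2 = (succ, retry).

T2 = (2, 0)

1. LOAD T1 → mem=0 r[T1]=0 [LOAD]
2. CAS T1 → mem=1 r[T1]=0 [OK]
3. LOAD T2 → mem=1 r[T2]=1 [LOAD]
4. CAS T2 → mem=2 r[T2]=1 [OK]
5. LOAD T2 → mem=2 r[T2]=2 [LOAD]
6. LOAD T0 → mem=2 r[T0]=2 [LOAD]
7. CAS T2 → mem=3 r[T2]=2 [OK]
8. CAS T0 → mem=3 r[T0]=2 [RETRY]
9. LOAD T0 → mem=3 r[T0]=3 [LOAD]
10. CAS T0 → mem=4 r[T0]=3 [OK]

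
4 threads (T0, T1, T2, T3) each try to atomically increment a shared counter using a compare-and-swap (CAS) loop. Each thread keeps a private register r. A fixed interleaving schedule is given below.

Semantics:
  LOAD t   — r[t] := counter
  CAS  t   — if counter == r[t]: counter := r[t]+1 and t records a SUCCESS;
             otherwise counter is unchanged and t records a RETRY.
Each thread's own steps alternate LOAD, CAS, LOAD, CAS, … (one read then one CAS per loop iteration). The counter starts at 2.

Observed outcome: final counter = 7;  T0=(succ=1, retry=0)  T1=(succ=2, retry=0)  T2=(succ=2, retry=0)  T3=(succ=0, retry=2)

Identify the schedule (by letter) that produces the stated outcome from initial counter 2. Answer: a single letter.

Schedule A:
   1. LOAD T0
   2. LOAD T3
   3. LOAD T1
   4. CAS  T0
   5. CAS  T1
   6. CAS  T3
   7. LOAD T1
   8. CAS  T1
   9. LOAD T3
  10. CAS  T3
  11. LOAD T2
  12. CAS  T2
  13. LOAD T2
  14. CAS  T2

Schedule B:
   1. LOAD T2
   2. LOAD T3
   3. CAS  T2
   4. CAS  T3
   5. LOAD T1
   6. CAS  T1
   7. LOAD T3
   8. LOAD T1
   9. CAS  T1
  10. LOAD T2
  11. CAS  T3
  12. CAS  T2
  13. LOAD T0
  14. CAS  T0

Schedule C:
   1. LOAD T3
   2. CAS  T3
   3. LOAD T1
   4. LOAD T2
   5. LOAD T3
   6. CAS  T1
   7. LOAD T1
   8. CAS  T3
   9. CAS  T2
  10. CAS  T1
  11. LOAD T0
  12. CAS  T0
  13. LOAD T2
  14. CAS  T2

Simulating candidate B:
T2 LOAD — after: cnt=2, r=2 — load
T3 LOAD — after: cnt=2, r=2 — load
T2 CAS — after: cnt=3, r=2 — ok
T3 CAS — after: cnt=3, r=2 — retry
T1 LOAD — after: cnt=3, r=3 — load
T1 CAS — after: cnt=4, r=3 — ok
T3 LOAD — after: cnt=4, r=4 — load
T1 LOAD — after: cnt=4, r=4 — load
T1 CAS — after: cnt=5, r=4 — ok
T2 LOAD — after: cnt=5, r=5 — load
T3 CAS — after: cnt=5, r=4 — retry
T2 CAS — after: cnt=6, r=5 — ok
T0 LOAD — after: cnt=6, r=6 — load
T0 CAS — after: cnt=7, r=6 — ok

B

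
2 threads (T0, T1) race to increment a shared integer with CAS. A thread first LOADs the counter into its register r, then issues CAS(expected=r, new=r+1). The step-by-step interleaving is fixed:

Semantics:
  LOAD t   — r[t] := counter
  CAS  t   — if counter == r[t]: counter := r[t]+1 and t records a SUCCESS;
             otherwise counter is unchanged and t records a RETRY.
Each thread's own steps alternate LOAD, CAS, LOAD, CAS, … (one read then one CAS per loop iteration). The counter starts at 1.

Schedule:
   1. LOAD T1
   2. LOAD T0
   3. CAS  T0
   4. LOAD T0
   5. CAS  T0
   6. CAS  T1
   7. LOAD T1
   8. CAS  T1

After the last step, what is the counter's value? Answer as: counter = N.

counter = 4

step 1: T1 LOAD ⇒ load; ctr=1 reg=1
step 2: T0 LOAD ⇒ load; ctr=1 reg=1
step 3: T0 CAS ⇒ ok; ctr=2 reg=1
step 4: T0 LOAD ⇒ load; ctr=2 reg=2
step 5: T0 CAS ⇒ ok; ctr=3 reg=2
step 6: T1 CAS ⇒ retry; ctr=3 reg=1
step 7: T1 LOAD ⇒ load; ctr=3 reg=3
step 8: T1 CAS ⇒ ok; ctr=4 reg=3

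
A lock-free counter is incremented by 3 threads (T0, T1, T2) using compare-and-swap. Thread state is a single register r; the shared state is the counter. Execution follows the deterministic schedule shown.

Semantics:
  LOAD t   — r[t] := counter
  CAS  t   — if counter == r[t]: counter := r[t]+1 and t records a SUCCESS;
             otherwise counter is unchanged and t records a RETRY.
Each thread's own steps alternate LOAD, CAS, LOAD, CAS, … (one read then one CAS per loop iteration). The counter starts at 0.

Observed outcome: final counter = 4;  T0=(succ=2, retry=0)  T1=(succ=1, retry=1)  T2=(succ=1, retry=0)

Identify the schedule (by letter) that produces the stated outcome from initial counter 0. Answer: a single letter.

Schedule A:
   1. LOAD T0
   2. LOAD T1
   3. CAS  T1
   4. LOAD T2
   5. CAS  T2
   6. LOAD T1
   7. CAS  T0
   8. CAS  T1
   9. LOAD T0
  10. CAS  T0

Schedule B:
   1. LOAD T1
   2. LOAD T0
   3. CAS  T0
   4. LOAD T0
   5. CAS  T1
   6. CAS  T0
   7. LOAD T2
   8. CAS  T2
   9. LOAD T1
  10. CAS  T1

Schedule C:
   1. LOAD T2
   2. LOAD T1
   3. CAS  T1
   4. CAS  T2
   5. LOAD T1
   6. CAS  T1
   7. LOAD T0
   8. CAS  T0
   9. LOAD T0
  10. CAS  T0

Run B:
#1 T1 reads 0
#2 T0 reads 0
#3 T0 CAS(0→1) writes; counter now 1
#4 T0 reads 1
#5 T1 CAS(0→1) fails; counter now 1
#6 T0 CAS(1→2) writes; counter now 2
#7 T2 reads 2
#8 T2 CAS(2→3) writes; counter now 3
#9 T1 reads 3
#10 T1 CAS(3→4) writes; counter now 4

B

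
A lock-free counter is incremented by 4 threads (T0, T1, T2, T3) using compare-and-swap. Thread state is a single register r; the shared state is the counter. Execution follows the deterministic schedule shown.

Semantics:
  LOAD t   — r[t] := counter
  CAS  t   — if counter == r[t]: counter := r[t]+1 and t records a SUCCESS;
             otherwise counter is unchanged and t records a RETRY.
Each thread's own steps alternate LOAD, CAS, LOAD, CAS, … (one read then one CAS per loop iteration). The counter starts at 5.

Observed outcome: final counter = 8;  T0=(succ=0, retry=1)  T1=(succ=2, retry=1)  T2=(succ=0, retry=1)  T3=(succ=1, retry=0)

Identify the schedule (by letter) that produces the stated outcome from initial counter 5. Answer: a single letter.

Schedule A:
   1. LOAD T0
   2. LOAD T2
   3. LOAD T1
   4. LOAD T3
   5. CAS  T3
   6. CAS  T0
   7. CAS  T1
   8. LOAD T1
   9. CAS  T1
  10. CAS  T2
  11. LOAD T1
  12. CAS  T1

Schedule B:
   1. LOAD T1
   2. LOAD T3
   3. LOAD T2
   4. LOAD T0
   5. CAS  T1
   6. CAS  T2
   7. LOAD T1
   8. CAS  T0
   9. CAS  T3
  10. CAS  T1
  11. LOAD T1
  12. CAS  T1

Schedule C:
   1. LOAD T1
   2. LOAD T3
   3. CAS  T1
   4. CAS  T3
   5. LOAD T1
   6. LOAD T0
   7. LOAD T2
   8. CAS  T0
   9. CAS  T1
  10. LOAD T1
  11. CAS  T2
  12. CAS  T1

A

Tracing schedule A:
[1] T0.load  rd  (counter 5, T0.r 5)
[2] T2.load  rd  (counter 5, T2.r 5)
[3] T1.load  rd  (counter 5, T1.r 5)
[4] T3.load  rd  (counter 5, T3.r 5)
[5] T3.cas  hit  (counter 6, T3.r 5)
[6] T0.cas  miss  (counter 6, T0.r 5)
[7] T1.cas  miss  (counter 6, T1.r 5)
[8] T1.load  rd  (counter 6, T1.r 6)
[9] T1.cas  hit  (counter 7, T1.r 6)
[10] T2.cas  miss  (counter 7, T2.r 5)
[11] T1.load  rd  (counter 7, T1.r 7)
[12] T1.cas  hit  (counter 8, T1.r 7)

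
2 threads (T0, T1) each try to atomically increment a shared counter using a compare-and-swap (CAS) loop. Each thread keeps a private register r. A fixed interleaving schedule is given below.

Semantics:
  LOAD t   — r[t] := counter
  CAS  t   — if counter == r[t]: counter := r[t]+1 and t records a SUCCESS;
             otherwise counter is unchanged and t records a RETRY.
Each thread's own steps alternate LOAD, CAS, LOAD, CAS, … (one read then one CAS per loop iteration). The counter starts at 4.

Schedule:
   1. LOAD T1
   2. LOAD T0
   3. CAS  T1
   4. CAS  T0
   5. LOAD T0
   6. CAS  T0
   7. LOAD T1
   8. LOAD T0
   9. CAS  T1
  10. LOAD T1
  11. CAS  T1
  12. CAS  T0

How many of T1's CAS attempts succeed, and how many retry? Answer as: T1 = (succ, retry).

1. LOAD T1 → mem=4 r[T1]=4 [LOAD]
2. LOAD T0 → mem=4 r[T0]=4 [LOAD]
3. CAS T1 → mem=5 r[T1]=4 [OK]
4. CAS T0 → mem=5 r[T0]=4 [RETRY]
5. LOAD T0 → mem=5 r[T0]=5 [LOAD]
6. CAS T0 → mem=6 r[T0]=5 [OK]
7. LOAD T1 → mem=6 r[T1]=6 [LOAD]
8. LOAD T0 → mem=6 r[T0]=6 [LOAD]
9. CAS T1 → mem=7 r[T1]=6 [OK]
10. LOAD T1 → mem=7 r[T1]=7 [LOAD]
11. CAS T1 → mem=8 r[T1]=7 [OK]
12. CAS T0 → mem=8 r[T0]=6 [RETRY]

T1 = (3, 0)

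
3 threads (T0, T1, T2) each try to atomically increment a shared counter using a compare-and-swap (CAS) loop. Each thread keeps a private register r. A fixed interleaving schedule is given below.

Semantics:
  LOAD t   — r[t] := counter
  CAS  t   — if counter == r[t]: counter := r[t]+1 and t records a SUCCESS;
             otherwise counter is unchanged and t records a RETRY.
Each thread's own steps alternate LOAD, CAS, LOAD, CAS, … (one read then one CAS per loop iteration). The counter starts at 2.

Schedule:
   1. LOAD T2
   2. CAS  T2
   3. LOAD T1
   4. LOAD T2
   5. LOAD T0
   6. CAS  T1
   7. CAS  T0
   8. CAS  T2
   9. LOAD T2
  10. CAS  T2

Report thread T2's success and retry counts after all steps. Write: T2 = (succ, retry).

T2 = (2, 1)

#1 T2 reads 2
#2 T2 CAS(2→3) writes; counter now 3
#3 T1 reads 3
#4 T2 reads 3
#5 T0 reads 3
#6 T1 CAS(3→4) writes; counter now 4
#7 T0 CAS(3→4) fails; counter now 4
#8 T2 CAS(3→4) fails; counter now 4
#9 T2 reads 4
#10 T2 CAS(4→5) writes; counter now 5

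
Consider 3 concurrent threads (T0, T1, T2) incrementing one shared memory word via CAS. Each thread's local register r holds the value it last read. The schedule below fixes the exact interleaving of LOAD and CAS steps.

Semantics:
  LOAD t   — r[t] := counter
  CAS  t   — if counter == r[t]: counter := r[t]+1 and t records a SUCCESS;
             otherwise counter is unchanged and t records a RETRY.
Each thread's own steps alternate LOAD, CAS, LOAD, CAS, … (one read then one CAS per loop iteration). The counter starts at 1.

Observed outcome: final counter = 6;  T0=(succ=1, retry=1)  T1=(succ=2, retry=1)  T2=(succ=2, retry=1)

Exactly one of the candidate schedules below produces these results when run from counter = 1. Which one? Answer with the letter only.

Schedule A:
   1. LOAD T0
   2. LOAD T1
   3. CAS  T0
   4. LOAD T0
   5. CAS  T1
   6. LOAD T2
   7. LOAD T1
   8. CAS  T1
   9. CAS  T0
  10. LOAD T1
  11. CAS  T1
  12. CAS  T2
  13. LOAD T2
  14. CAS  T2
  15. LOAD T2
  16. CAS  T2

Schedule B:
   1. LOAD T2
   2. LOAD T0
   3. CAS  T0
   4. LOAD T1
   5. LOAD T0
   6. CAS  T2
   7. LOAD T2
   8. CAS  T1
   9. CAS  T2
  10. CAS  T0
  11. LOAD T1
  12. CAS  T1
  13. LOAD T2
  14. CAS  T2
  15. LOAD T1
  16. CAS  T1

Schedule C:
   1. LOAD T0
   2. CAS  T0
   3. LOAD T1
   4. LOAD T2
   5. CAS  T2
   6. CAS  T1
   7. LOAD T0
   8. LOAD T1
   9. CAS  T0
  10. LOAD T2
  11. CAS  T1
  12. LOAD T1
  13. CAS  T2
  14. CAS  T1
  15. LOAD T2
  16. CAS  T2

A

Tracing schedule A:
step 1: T0 LOAD ⇒ load; ctr=1 reg=1
step 2: T1 LOAD ⇒ load; ctr=1 reg=1
step 3: T0 CAS ⇒ ok; ctr=2 reg=1
step 4: T0 LOAD ⇒ load; ctr=2 reg=2
step 5: T1 CAS ⇒ retry; ctr=2 reg=1
step 6: T2 LOAD ⇒ load; ctr=2 reg=2
step 7: T1 LOAD ⇒ load; ctr=2 reg=2
step 8: T1 CAS ⇒ ok; ctr=3 reg=2
step 9: T0 CAS ⇒ retry; ctr=3 reg=2
step 10: T1 LOAD ⇒ load; ctr=3 reg=3
step 11: T1 CAS ⇒ ok; ctr=4 reg=3
step 12: T2 CAS ⇒ retry; ctr=4 reg=2
step 13: T2 LOAD ⇒ load; ctr=4 reg=4
step 14: T2 CAS ⇒ ok; ctr=5 reg=4
step 15: T2 LOAD ⇒ load; ctr=5 reg=5
step 16: T2 CAS ⇒ ok; ctr=6 reg=5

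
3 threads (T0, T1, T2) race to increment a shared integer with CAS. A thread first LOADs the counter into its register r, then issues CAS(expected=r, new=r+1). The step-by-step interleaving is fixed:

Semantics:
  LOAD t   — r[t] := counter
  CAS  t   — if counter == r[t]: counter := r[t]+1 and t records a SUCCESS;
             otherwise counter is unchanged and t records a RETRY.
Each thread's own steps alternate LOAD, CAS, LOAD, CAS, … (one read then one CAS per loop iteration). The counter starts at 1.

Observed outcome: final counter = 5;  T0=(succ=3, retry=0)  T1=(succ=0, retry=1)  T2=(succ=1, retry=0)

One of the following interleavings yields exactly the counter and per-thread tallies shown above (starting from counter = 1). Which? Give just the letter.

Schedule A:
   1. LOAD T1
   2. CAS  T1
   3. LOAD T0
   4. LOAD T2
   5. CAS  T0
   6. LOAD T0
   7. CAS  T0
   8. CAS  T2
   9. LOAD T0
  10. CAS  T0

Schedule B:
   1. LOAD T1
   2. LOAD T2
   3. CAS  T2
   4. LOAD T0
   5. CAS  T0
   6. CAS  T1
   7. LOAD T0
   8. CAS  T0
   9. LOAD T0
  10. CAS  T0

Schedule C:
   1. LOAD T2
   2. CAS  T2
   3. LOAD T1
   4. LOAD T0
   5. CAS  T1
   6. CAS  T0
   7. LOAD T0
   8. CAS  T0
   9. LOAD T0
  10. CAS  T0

B

Run B:
1. LOAD T1 → mem=1 r[T1]=1 [LOAD]
2. LOAD T2 → mem=1 r[T2]=1 [LOAD]
3. CAS T2 → mem=2 r[T2]=1 [OK]
4. LOAD T0 → mem=2 r[T0]=2 [LOAD]
5. CAS T0 → mem=3 r[T0]=2 [OK]
6. CAS T1 → mem=3 r[T1]=1 [RETRY]
7. LOAD T0 → mem=3 r[T0]=3 [LOAD]
8. CAS T0 → mem=4 r[T0]=3 [OK]
9. LOAD T0 → mem=4 r[T0]=4 [LOAD]
10. CAS T0 → mem=5 r[T0]=4 [OK]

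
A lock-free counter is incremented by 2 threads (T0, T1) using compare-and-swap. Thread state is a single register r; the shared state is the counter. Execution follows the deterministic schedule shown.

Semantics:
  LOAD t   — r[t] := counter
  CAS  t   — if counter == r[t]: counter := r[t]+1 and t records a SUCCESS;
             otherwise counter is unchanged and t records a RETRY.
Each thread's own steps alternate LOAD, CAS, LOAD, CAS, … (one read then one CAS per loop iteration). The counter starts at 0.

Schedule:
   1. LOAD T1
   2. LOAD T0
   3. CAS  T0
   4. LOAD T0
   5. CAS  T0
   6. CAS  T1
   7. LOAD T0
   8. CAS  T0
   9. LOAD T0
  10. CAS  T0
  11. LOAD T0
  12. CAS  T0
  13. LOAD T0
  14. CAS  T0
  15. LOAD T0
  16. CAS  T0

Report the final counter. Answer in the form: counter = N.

T1 LOAD — after: cnt=0, r=0 — load
T0 LOAD — after: cnt=0, r=0 — load
T0 CAS — after: cnt=1, r=0 — ok
T0 LOAD — after: cnt=1, r=1 — load
T0 CAS — after: cnt=2, r=1 — ok
T1 CAS — after: cnt=2, r=0 — retry
T0 LOAD — after: cnt=2, r=2 — load
T0 CAS — after: cnt=3, r=2 — ok
T0 LOAD — after: cnt=3, r=3 — load
T0 CAS — after: cnt=4, r=3 — ok
T0 LOAD — after: cnt=4, r=4 — load
T0 CAS — after: cnt=5, r=4 — ok
T0 LOAD — after: cnt=5, r=5 — load
T0 CAS — after: cnt=6, r=5 — ok
T0 LOAD — after: cnt=6, r=6 — load
T0 CAS — after: cnt=7, r=6 — ok

counter = 7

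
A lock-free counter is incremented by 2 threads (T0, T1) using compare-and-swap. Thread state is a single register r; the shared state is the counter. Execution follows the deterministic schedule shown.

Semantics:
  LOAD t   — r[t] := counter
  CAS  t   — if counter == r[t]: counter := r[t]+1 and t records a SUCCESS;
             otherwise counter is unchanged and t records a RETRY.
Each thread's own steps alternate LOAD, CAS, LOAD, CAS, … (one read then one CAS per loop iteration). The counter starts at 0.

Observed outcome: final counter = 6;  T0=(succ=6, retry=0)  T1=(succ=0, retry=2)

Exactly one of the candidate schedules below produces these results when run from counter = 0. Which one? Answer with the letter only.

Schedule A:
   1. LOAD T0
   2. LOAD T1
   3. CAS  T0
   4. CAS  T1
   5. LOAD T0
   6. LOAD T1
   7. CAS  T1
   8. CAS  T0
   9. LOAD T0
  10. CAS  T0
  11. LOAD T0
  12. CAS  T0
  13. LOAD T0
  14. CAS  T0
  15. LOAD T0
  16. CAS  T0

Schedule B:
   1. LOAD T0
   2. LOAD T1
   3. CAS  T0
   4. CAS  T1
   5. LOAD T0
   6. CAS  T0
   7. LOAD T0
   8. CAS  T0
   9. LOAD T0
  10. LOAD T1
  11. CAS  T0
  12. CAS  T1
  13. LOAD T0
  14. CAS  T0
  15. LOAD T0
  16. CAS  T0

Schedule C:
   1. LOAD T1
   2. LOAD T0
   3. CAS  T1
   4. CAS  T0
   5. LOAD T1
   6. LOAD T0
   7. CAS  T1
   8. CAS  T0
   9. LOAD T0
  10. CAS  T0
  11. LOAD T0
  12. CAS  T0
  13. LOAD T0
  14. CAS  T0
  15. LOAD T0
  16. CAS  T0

B

Run B:
#1 T0 reads 0
#2 T1 reads 0
#3 T0 CAS(0→1) writes; counter now 1
#4 T1 CAS(0→1) fails; counter now 1
#5 T0 reads 1
#6 T0 CAS(1→2) writes; counter now 2
#7 T0 reads 2
#8 T0 CAS(2→3) writes; counter now 3
#9 T0 reads 3
#10 T1 reads 3
#11 T0 CAS(3→4) writes; counter now 4
#12 T1 CAS(3→4) fails; counter now 4
#13 T0 reads 4
#14 T0 CAS(4→5) writes; counter now 5
#15 T0 reads 5
#16 T0 CAS(5→6) writes; counter now 6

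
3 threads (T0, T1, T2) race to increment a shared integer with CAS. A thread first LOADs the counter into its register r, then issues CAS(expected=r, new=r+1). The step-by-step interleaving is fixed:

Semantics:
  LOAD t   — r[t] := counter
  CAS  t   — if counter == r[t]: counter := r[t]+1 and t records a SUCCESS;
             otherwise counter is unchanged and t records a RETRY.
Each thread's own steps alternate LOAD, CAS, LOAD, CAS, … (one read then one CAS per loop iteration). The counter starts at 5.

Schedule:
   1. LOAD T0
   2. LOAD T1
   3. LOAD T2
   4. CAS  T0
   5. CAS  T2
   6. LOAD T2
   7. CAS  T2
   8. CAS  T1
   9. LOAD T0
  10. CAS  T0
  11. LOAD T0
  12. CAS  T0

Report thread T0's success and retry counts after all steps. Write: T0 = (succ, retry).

T0 LOAD — after: cnt=5, r=5 — load
T1 LOAD — after: cnt=5, r=5 — load
T2 LOAD — after: cnt=5, r=5 — load
T0 CAS — after: cnt=6, r=5 — ok
T2 CAS — after: cnt=6, r=5 — retry
T2 LOAD — after: cnt=6, r=6 — load
T2 CAS — after: cnt=7, r=6 — ok
T1 CAS — after: cnt=7, r=5 — retry
T0 LOAD — after: cnt=7, r=7 — load
T0 CAS — after: cnt=8, r=7 — ok
T0 LOAD — after: cnt=8, r=8 — load
T0 CAS — after: cnt=9, r=8 — ok

T0 = (3, 0)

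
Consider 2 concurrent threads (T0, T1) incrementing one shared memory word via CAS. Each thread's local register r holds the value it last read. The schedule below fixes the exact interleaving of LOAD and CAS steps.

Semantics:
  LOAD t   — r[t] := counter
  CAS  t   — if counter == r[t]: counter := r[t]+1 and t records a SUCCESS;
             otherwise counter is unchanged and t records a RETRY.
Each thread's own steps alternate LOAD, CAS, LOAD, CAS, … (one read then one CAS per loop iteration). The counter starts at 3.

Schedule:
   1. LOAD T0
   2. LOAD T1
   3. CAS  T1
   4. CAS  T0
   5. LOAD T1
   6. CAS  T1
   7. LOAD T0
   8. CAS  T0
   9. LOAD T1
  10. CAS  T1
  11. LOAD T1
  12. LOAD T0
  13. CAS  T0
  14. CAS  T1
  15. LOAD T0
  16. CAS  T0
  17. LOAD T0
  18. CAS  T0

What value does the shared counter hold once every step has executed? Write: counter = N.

counter = 10

1. LOAD T0 → mem=3 r[T0]=3 [LOAD]
2. LOAD T1 → mem=3 r[T1]=3 [LOAD]
3. CAS T1 → mem=4 r[T1]=3 [OK]
4. CAS T0 → mem=4 r[T0]=3 [RETRY]
5. LOAD T1 → mem=4 r[T1]=4 [LOAD]
6. CAS T1 → mem=5 r[T1]=4 [OK]
7. LOAD T0 → mem=5 r[T0]=5 [LOAD]
8. CAS T0 → mem=6 r[T0]=5 [OK]
9. LOAD T1 → mem=6 r[T1]=6 [LOAD]
10. CAS T1 → mem=7 r[T1]=6 [OK]
11. LOAD T1 → mem=7 r[T1]=7 [LOAD]
12. LOAD T0 → mem=7 r[T0]=7 [LOAD]
13. CAS T0 → mem=8 r[T0]=7 [OK]
14. CAS T1 → mem=8 r[T1]=7 [RETRY]
15. LOAD T0 → mem=8 r[T0]=8 [LOAD]
16. CAS T0 → mem=9 r[T0]=8 [OK]
17. LOAD T0 → mem=9 r[T0]=9 [LOAD]
18. CAS T0 → mem=10 r[T0]=9 [OK]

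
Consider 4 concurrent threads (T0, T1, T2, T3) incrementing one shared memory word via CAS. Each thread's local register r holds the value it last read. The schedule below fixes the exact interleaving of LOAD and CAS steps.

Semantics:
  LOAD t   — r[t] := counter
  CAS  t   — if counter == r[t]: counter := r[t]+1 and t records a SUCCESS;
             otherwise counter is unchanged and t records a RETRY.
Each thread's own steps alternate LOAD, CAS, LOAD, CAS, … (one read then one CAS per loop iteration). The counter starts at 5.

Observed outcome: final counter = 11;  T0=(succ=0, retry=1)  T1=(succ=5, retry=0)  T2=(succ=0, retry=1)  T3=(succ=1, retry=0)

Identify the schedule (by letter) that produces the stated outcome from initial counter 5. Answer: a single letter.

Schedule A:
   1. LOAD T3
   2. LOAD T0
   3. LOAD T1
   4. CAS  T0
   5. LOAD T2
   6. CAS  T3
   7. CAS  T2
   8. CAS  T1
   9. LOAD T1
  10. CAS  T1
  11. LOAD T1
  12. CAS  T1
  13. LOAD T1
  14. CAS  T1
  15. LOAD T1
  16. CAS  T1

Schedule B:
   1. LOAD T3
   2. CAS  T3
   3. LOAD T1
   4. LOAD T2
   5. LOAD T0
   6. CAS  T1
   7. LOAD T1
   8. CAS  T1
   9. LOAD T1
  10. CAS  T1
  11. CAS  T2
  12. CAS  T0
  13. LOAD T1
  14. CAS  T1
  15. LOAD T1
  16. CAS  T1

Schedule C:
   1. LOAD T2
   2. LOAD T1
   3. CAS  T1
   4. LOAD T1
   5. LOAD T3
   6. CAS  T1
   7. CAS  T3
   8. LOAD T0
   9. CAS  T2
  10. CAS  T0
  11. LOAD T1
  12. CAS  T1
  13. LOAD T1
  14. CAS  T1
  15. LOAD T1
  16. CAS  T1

Simulating candidate B:
step 1: T3 LOAD ⇒ load; ctr=5 reg=5
step 2: T3 CAS ⇒ ok; ctr=6 reg=5
step 3: T1 LOAD ⇒ load; ctr=6 reg=6
step 4: T2 LOAD ⇒ load; ctr=6 reg=6
step 5: T0 LOAD ⇒ load; ctr=6 reg=6
step 6: T1 CAS ⇒ ok; ctr=7 reg=6
step 7: T1 LOAD ⇒ load; ctr=7 reg=7
step 8: T1 CAS ⇒ ok; ctr=8 reg=7
step 9: T1 LOAD ⇒ load; ctr=8 reg=8
step 10: T1 CAS ⇒ ok; ctr=9 reg=8
step 11: T2 CAS ⇒ retry; ctr=9 reg=6
step 12: T0 CAS ⇒ retry; ctr=9 reg=6
step 13: T1 LOAD ⇒ load; ctr=9 reg=9
step 14: T1 CAS ⇒ ok; ctr=10 reg=9
step 15: T1 LOAD ⇒ load; ctr=10 reg=10
step 16: T1 CAS ⇒ ok; ctr=11 reg=10

B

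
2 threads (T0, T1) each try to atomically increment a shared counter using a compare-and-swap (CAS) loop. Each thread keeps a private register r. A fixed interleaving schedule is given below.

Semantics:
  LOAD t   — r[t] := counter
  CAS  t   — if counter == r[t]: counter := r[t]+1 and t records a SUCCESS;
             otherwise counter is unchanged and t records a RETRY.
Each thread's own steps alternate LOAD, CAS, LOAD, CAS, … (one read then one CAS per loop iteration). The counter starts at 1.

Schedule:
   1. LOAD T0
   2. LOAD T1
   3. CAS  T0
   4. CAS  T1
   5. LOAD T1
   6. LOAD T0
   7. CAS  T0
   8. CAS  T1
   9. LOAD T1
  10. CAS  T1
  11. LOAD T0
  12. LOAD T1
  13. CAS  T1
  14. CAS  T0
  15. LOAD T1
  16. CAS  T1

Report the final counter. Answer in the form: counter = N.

#1 T0 reads 1
#2 T1 reads 1
#3 T0 CAS(1→2) writes; counter now 2
#4 T1 CAS(1→2) fails; counter now 2
#5 T1 reads 2
#6 T0 reads 2
#7 T0 CAS(2→3) writes; counter now 3
#8 T1 CAS(2→3) fails; counter now 3
#9 T1 reads 3
#10 T1 CAS(3→4) writes; counter now 4
#11 T0 reads 4
#12 T1 reads 4
#13 T1 CAS(4→5) writes; counter now 5
#14 T0 CAS(4→5) fails; counter now 5
#15 T1 reads 5
#16 T1 CAS(5→6) writes; counter now 6

counter = 6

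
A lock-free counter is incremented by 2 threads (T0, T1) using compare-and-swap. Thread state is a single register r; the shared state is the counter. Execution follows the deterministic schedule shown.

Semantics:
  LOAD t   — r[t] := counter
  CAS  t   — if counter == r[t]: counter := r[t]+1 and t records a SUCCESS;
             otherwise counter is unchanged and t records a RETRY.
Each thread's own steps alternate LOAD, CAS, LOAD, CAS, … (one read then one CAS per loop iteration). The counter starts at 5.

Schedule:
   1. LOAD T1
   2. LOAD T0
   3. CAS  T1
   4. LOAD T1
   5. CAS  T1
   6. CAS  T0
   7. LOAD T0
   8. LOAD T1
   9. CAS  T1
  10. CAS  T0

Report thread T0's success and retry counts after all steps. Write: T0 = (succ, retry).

   1) LOAD T1:  M=5  r_T1=5
   2) LOAD T0:  M=5  r_T0=5
   3) CAS  T1:  M=6  r_T1=5 ✓
   4) LOAD T1:  M=6  r_T1=6
   5) CAS  T1:  M=7  r_T1=6 ✓
   6) CAS  T0:  M=7  r_T0=5 ✗
   7) LOAD T0:  M=7  r_T0=7
   8) LOAD T1:  M=7  r_T1=7
   9) CAS  T1:  M=8  r_T1=7 ✓
  10) CAS  T0:  M=8  r_T0=7 ✗

T0 = (0, 2)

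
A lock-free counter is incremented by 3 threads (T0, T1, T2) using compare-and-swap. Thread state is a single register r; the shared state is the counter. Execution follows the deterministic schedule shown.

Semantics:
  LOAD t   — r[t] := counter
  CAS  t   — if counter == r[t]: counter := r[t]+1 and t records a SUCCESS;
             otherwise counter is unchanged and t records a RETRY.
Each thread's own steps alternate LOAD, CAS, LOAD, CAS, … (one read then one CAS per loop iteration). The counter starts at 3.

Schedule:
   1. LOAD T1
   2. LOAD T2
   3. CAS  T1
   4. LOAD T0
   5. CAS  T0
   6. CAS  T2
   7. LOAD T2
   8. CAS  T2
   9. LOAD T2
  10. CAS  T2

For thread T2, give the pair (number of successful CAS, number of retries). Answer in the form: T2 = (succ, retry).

T2 = (2, 1)

   1) LOAD T1:  M=3  r_T1=3
   2) LOAD T2:  M=3  r_T2=3
   3) CAS  T1:  M=4  r_T1=3 ✓
   4) LOAD T0:  M=4  r_T0=4
   5) CAS  T0:  M=5  r_T0=4 ✓
   6) CAS  T2:  M=5  r_T2=3 ✗
   7) LOAD T2:  M=5  r_T2=5
   8) CAS  T2:  M=6  r_T2=5 ✓
   9) LOAD T2:  M=6  r_T2=6
  10) CAS  T2:  M=7  r_T2=6 ✓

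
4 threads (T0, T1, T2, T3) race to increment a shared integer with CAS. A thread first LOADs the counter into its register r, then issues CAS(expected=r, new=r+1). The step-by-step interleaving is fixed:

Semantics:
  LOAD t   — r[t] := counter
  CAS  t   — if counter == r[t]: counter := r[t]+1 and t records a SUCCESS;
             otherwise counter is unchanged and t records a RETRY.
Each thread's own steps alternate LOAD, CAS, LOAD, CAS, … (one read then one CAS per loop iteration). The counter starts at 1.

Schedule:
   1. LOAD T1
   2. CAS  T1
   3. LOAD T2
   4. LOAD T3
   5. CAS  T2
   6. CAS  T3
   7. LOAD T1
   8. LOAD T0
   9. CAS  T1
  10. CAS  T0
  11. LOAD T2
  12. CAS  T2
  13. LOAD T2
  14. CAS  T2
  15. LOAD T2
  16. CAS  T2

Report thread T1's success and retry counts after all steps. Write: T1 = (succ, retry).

T1 = (2, 0)

[1] T1.load  rd  (counter 1, T1.r 1)
[2] T1.cas  hit  (counter 2, T1.r 1)
[3] T2.load  rd  (counter 2, T2.r 2)
[4] T3.load  rd  (counter 2, T3.r 2)
[5] T2.cas  hit  (counter 3, T2.r 2)
[6] T3.cas  miss  (counter 3, T3.r 2)
[7] T1.load  rd  (counter 3, T1.r 3)
[8] T0.load  rd  (counter 3, T0.r 3)
[9] T1.cas  hit  (counter 4, T1.r 3)
[10] T0.cas  miss  (counter 4, T0.r 3)
[11] T2.load  rd  (counter 4, T2.r 4)
[12] T2.cas  hit  (counter 5, T2.r 4)
[13] T2.load  rd  (counter 5, T2.r 5)
[14] T2.cas  hit  (counter 6, T2.r 5)
[15] T2.load  rd  (counter 6, T2.r 6)
[16] T2.cas  hit  (counter 7, T2.r 6)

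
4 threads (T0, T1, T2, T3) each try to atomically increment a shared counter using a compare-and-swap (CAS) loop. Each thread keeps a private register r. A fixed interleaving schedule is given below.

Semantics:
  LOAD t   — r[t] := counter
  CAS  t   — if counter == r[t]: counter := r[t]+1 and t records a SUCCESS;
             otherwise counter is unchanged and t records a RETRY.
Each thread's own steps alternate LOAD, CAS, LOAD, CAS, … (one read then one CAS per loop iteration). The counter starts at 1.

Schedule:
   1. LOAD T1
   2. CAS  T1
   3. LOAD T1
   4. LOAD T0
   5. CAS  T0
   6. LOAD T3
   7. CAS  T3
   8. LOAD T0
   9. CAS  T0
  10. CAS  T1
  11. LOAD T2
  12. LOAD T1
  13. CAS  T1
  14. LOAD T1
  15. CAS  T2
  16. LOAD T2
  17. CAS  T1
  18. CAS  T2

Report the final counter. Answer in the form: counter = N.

counter = 7

#1 T1 reads 1
#2 T1 CAS(1→2) writes; counter now 2
#3 T1 reads 2
#4 T0 reads 2
#5 T0 CAS(2→3) writes; counter now 3
#6 T3 reads 3
#7 T3 CAS(3→4) writes; counter now 4
#8 T0 reads 4
#9 T0 CAS(4→5) writes; counter now 5
#10 T1 CAS(2→3) fails; counter now 5
#11 T2 reads 5
#12 T1 reads 5
#13 T1 CAS(5→6) writes; counter now 6
#14 T1 reads 6
#15 T2 CAS(5→6) fails; counter now 6
#16 T2 reads 6
#17 T1 CAS(6→7) writes; counter now 7
#18 T2 CAS(6→7) fails; counter now 7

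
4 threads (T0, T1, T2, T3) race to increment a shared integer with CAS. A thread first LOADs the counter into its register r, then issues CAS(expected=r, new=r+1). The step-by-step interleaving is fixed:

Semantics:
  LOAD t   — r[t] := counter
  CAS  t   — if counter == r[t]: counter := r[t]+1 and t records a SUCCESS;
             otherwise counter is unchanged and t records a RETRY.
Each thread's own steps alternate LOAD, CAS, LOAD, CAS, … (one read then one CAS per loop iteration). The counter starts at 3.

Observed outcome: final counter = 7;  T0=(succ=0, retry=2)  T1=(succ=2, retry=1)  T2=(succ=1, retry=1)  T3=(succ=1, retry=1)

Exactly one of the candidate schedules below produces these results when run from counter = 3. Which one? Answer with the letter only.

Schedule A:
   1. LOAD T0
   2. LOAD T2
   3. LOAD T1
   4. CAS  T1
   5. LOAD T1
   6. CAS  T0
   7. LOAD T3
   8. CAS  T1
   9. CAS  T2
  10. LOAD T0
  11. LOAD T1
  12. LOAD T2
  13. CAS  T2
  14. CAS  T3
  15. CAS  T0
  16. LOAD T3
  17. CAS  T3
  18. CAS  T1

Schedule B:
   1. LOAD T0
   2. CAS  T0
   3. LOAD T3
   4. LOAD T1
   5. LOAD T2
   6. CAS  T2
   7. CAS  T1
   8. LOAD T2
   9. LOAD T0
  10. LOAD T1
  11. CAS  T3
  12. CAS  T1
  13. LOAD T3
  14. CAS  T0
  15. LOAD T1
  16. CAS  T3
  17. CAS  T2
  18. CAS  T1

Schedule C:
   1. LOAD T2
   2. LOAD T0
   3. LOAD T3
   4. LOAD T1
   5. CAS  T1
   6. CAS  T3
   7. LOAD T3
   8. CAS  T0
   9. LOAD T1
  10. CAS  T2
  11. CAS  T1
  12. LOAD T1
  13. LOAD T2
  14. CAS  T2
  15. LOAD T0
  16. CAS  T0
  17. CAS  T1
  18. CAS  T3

Simulating candidate A:
T0 LOAD — after: cnt=3, r=3 — load
T2 LOAD — after: cnt=3, r=3 — load
T1 LOAD — after: cnt=3, r=3 — load
T1 CAS — after: cnt=4, r=3 — ok
T1 LOAD — after: cnt=4, r=4 — load
T0 CAS — after: cnt=4, r=3 — retry
T3 LOAD — after: cnt=4, r=4 — load
T1 CAS — after: cnt=5, r=4 — ok
T2 CAS — after: cnt=5, r=3 — retry
T0 LOAD — after: cnt=5, r=5 — load
T1 LOAD — after: cnt=5, r=5 — load
T2 LOAD — after: cnt=5, r=5 — load
T2 CAS — after: cnt=6, r=5 — ok
T3 CAS — after: cnt=6, r=4 — retry
T0 CAS — after: cnt=6, r=5 — retry
T3 LOAD — after: cnt=6, r=6 — load
T3 CAS — after: cnt=7, r=6 — ok
T1 CAS — after: cnt=7, r=5 — retry

A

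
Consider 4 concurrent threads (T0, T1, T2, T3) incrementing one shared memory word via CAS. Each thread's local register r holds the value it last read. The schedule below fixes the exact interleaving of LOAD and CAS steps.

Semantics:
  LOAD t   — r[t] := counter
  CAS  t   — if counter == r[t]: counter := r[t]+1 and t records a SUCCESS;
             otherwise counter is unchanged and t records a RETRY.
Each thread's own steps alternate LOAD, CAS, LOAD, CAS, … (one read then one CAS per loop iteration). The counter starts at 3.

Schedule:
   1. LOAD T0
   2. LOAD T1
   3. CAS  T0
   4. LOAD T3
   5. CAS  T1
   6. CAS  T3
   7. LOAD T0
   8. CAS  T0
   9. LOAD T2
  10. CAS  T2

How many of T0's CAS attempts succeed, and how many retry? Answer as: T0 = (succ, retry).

T0 = (2, 0)

T0 LOAD — after: cnt=3, r=3 — load
T1 LOAD — after: cnt=3, r=3 — load
T0 CAS — after: cnt=4, r=3 — ok
T3 LOAD — after: cnt=4, r=4 — load
T1 CAS — after: cnt=4, r=3 — retry
T3 CAS — after: cnt=5, r=4 — ok
T0 LOAD — after: cnt=5, r=5 — load
T0 CAS — after: cnt=6, r=5 — ok
T2 LOAD — after: cnt=6, r=6 — load
T2 CAS — after: cnt=7, r=6 — ok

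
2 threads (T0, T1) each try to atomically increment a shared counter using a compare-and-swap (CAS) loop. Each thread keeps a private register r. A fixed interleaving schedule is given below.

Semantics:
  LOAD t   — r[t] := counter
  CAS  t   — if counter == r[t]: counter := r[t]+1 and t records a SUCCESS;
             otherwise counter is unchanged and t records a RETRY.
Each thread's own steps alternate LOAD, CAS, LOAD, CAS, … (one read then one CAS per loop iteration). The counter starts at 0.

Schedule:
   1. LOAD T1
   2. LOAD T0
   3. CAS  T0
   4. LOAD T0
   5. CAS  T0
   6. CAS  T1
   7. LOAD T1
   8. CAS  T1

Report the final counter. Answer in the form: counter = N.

step 1: T1 LOAD ⇒ load; ctr=0 reg=0
step 2: T0 LOAD ⇒ load; ctr=0 reg=0
step 3: T0 CAS ⇒ ok; ctr=1 reg=0
step 4: T0 LOAD ⇒ load; ctr=1 reg=1
step 5: T0 CAS ⇒ ok; ctr=2 reg=1
step 6: T1 CAS ⇒ retry; ctr=2 reg=0
step 7: T1 LOAD ⇒ load; ctr=2 reg=2
step 8: T1 CAS ⇒ ok; ctr=3 reg=2

counter = 3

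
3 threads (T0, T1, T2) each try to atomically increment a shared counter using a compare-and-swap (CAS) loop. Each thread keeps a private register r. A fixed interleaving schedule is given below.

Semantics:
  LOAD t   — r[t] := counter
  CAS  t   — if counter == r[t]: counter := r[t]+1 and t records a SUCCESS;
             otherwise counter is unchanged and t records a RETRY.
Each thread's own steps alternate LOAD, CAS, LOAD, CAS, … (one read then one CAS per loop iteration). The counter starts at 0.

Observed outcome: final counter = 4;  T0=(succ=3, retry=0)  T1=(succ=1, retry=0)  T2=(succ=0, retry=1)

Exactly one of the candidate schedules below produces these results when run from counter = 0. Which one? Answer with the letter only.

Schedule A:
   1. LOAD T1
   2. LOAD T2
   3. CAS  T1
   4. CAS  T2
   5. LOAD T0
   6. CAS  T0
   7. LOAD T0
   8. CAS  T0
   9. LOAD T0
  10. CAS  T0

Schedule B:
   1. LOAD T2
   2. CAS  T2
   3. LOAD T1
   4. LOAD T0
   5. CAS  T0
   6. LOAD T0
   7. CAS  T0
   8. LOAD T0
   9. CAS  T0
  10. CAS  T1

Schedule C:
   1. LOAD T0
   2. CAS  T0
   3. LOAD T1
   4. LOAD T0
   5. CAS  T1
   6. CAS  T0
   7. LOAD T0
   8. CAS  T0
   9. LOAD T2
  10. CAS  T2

A

Tracing schedule A:
#1 T1 reads 0
#2 T2 reads 0
#3 T1 CAS(0→1) writes; counter now 1
#4 T2 CAS(0→1) fails; counter now 1
#5 T0 reads 1
#6 T0 CAS(1→2) writes; counter now 2
#7 T0 reads 2
#8 T0 CAS(2→3) writes; counter now 3
#9 T0 reads 3
#10 T0 CAS(3→4) writes; counter now 4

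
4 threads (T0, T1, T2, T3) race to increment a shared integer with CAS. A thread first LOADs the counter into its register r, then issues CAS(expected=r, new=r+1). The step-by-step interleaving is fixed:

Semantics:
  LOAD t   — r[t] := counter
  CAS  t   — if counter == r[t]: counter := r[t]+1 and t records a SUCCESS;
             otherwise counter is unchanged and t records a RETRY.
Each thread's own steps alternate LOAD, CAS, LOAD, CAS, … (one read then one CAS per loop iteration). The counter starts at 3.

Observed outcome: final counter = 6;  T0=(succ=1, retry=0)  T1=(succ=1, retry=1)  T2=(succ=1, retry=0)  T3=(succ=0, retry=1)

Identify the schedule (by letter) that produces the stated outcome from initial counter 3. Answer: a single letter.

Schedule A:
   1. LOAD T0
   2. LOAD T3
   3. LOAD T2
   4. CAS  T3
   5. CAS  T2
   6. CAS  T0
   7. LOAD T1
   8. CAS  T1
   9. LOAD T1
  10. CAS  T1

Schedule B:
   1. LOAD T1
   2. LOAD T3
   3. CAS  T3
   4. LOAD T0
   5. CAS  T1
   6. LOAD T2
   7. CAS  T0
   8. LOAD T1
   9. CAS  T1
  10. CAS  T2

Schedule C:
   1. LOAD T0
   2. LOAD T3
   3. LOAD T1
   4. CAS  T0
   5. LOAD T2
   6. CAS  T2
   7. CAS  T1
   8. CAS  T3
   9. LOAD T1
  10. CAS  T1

C

Simulating candidate C:
#1 T0 reads 3
#2 T3 reads 3
#3 T1 reads 3
#4 T0 CAS(3→4) writes; counter now 4
#5 T2 reads 4
#6 T2 CAS(4→5) writes; counter now 5
#7 T1 CAS(3→4) fails; counter now 5
#8 T3 CAS(3→4) fails; counter now 5
#9 T1 reads 5
#10 T1 CAS(5→6) writes; counter now 6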